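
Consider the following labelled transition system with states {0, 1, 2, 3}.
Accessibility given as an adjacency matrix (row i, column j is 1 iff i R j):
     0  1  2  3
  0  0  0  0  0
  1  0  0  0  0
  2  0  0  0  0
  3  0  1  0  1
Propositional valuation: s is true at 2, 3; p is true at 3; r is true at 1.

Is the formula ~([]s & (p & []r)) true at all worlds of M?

Let φ = ~([]s & (p & []r)). Evaluate φ at each world:
  0 (successors ∅): φ is true.
  1 (successors ∅): φ is true.
  2 (successors ∅): φ is true.
  3 (successors {1, 3}): φ is true.
For instance, at 3:
  At 3: []s & (p & []r) is false, so ~([]s & (p & []r)) is true.
    At 3: []s is false, p & []r is false, so []s & (p & []r) is false.
      At 3: []s requires s at every successor {1, 3}.
        s fails at 1, so []s is false at 3.
      At 3: p is true, []r is false, so p & []r is false.

Yes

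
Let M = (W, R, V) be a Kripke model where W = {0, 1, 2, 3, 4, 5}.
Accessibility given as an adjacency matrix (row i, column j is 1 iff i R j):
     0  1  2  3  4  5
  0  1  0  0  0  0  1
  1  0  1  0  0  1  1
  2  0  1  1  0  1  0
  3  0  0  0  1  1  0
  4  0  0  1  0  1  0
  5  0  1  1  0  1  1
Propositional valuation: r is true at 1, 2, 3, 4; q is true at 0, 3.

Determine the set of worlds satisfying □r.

2, 3, 4

Recall that □ψ holds at a world iff ψ holds at every accessible world, and ◇ψ holds iff ψ holds at some accessible world.
Let φ = □r. Evaluate φ at each world:
  0 (successors {0, 5}): φ is false.
  1 (successors {1, 4, 5}): φ is false.
  2 (successors {1, 2, 4}): φ is true.
  3 (successors {3, 4}): φ is true.
  4 (successors {2, 4}): φ is true.
  5 (successors {1, 2, 4, 5}): φ is false.
For instance, at 3:
  At 3: □r requires r at every successor {3, 4}.
    At 3: r is true.
    At 4: r is true.
  So □r is true at 3.
Satisfying worlds: {2, 3, 4}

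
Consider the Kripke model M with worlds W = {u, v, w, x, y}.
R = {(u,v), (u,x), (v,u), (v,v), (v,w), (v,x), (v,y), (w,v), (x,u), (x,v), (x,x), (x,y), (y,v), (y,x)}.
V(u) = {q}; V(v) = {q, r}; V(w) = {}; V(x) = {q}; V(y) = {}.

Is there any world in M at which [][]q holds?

No

Let φ = [][]q. Evaluate φ at each world:
  u (successors {v, x}): φ is false.
  v (successors {u, v, w, x, y}): φ is false.
  w (successors {v}): φ is false.
  x (successors {u, v, x, y}): φ is false.
  y (successors {v, x}): φ is false.
For instance, at x:
  At x: [][]q requires []q at every successor {u, v, x, y}.
    []q fails at v, so [][]q is false at x.
      At v: []q requires q at every successor {u, v, w, x, y}.
        q fails at w, so []q is false at v.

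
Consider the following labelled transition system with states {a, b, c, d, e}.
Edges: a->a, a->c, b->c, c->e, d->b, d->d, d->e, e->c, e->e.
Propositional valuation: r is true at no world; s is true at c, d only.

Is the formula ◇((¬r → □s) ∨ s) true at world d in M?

At d: ◇((¬r → □s) ∨ s) requires (¬r → □s) ∨ s at some successor in {b, d, e}.
  (¬r → □s) ∨ s holds at b, so ◇((¬r → □s) ∨ s) is true at d.
    At b: ¬r → □s is true, s is false, so (¬r → □s) ∨ s is true.
      At b: ¬r is true, □s is true, so ¬r → □s is true.

Yes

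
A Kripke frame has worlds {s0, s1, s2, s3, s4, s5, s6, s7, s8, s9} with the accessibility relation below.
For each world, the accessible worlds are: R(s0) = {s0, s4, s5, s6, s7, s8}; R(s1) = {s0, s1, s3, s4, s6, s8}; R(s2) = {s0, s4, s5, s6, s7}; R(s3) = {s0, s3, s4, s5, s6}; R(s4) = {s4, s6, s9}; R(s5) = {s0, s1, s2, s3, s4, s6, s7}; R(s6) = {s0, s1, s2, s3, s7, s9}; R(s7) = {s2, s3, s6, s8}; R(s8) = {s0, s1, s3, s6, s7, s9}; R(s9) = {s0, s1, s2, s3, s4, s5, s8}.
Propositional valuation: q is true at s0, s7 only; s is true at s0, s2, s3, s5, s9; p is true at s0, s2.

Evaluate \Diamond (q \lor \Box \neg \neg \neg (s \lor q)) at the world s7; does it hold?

At s7: \Diamond (q \lor \Box \neg \neg \neg (s \lor q)) requires q \lor \Box \neg \neg \neg (s \lor q) at some successor in {s2, s3, s6, s8}.
  At s2: q \lor \Box \neg \neg \neg (s \lor q) is false.
  At s3: q \lor \Box \neg \neg \neg (s \lor q) is false.
  At s6: q \lor \Box \neg \neg \neg (s \lor q) is false.
  At s8: q \lor \Box \neg \neg \neg (s \lor q) is false.
So \Diamond (q \lor \Box \neg \neg \neg (s \lor q)) is false at s7.

No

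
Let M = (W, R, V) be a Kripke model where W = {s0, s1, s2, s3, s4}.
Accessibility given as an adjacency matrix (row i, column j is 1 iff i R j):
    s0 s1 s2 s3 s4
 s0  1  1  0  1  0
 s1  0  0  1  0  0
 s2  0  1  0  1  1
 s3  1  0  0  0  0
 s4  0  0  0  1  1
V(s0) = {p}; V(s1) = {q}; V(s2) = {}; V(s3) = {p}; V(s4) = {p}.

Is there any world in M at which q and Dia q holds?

Let φ = q and Dia q. Evaluate φ at each world:
  s0 (successors {s0, s1, s3}): φ is false.
  s1 (successors {s2}): φ is false.
  s2 (successors {s1, s3, s4}): φ is false.
  s3 (successors {s0}): φ is false.
  s4 (successors {s3, s4}): φ is false.
For instance, at s3:
  At s3: q is false, Dia q is false, so q and Dia q is false.
    At s3: Dia q requires q at some successor in {s0}.
      At s0: q is false.
    So Dia q is false at s3.

No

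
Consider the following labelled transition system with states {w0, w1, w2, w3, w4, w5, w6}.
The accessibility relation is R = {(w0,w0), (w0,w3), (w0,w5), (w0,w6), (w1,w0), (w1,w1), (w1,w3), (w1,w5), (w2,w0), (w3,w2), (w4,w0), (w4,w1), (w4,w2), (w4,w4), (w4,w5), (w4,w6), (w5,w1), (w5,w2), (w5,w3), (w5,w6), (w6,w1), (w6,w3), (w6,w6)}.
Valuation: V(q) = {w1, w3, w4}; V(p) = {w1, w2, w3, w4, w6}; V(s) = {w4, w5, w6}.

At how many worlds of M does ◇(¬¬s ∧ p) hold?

Recall that ◇ψ holds at a world iff ψ holds at some accessible world.
Let φ = ◇(¬¬s ∧ p). Evaluate φ at each world:
  w0 (successors {w0, w3, w5, w6}): φ is true.
  w1 (successors {w0, w1, w3, w5}): φ is false.
  w2 (successors {w0}): φ is false.
  w3 (successors {w2}): φ is false.
  w4 (successors {w0, w1, w2, w4, w5, w6}): φ is true.
  w5 (successors {w1, w2, w3, w6}): φ is true.
  w6 (successors {w1, w3, w6}): φ is true.
For instance, at w6:
  At w6: ◇(¬¬s ∧ p) requires ¬¬s ∧ p at some successor in {w1, w3, w6}.
    ¬¬s ∧ p holds at w6, so ◇(¬¬s ∧ p) is true at w6.
Satisfying worlds: {w0, w4, w5, w6}

4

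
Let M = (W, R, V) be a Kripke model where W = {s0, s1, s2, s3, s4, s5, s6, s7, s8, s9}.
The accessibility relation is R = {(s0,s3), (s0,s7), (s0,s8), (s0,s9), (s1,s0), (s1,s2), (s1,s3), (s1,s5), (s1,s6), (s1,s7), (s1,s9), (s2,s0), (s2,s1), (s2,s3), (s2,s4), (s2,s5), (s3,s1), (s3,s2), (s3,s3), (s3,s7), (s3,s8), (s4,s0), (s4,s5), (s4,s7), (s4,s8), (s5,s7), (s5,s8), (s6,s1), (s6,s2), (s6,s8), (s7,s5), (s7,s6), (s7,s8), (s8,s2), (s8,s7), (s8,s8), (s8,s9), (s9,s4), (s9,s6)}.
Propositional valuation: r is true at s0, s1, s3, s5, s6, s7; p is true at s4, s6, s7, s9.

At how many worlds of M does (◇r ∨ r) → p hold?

4

Let φ = (◇r ∨ r) → p. Evaluate φ at each world:
  s0 (successors {s3, s7, s8, s9}): φ is false.
  s1 (successors {s0, s2, s3, s5, s6, s7, s9}): φ is false.
  s2 (successors {s0, s1, s3, s4, s5}): φ is false.
  s3 (successors {s1, s2, s3, s7, s8}): φ is false.
  s4 (successors {s0, s5, s7, s8}): φ is true.
  s5 (successors {s7, s8}): φ is false.
  s6 (successors {s1, s2, s8}): φ is true.
  s7 (successors {s5, s6, s8}): φ is true.
  s8 (successors {s2, s7, s8, s9}): φ is false.
  s9 (successors {s4, s6}): φ is true.
For instance, at s7:
  At s7: ◇r ∨ r is true, p is true, so (◇r ∨ r) → p is true.
    At s7: ◇r is true, r is true, so ◇r ∨ r is true.
      At s7: ◇r requires r at some successor in {s5, s6, s8}.
        r holds at s5, so ◇r is true at s7.
Satisfying worlds: {s4, s6, s7, s9}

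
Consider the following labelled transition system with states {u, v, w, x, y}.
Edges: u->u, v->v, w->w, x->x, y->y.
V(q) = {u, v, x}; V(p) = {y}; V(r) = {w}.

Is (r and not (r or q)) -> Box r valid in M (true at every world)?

Yes

Let φ = (r and not (r or q)) -> Box r. Evaluate φ at each world:
  u (successors {u}): φ is true.
  v (successors {v}): φ is true.
  w (successors {w}): φ is true.
  x (successors {x}): φ is true.
  y (successors {y}): φ is true.
For instance, at v:
  At v: r and not (r or q) is false, Box r is false, so (r and not (r or q)) -> Box r is true.
    At v: Box r requires r at every successor {v}.
      r fails at v, so Box r is false at v.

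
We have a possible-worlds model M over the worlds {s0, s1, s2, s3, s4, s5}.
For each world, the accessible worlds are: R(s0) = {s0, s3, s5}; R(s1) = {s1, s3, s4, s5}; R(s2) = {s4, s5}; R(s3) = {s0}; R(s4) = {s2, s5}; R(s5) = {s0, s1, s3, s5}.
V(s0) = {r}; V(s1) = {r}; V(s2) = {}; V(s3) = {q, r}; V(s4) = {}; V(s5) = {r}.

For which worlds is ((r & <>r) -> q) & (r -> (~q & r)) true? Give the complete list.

Let φ = ((r & <>r) -> q) & (r -> (~q & r)). Evaluate φ at each world:
  s0 (successors {s0, s3, s5}): φ is false.
  s1 (successors {s1, s3, s4, s5}): φ is false.
  s2 (successors {s4, s5}): φ is true.
  s3 (successors {s0}): φ is false.
  s4 (successors {s2, s5}): φ is true.
  s5 (successors {s0, s1, s3, s5}): φ is false.
For instance, at s2:
  At s2: (r & <>r) -> q is true, r -> (~q & r) is true, so ((r & <>r) -> q) & (r -> (~q & r)) is true.
    At s2: r & <>r is false, q is false, so (r & <>r) -> q is true.
      At s2: r is false, <>r is true, so r & <>r is false.
Satisfying worlds: {s2, s4}

s2, s4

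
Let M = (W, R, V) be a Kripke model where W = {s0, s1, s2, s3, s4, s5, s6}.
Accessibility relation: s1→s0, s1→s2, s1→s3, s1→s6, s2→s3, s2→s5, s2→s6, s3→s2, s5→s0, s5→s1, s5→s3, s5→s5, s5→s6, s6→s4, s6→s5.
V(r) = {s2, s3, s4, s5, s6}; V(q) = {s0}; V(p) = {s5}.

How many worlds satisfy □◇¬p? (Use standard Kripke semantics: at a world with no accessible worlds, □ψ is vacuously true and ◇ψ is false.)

4

Let φ = □◇¬p. Evaluate φ at each world:
  s0 (successors ∅): φ is true.
  s1 (successors {s0, s2, s3, s6}): φ is false.
  s2 (successors {s3, s5, s6}): φ is true.
  s3 (successors {s2}): φ is true.
  s4 (successors ∅): φ is true.
  s5 (successors {s0, s1, s3, s5, s6}): φ is false.
  s6 (successors {s4, s5}): φ is false.
For instance, at s2:
  At s2: □◇¬p requires ◇¬p at every successor {s3, s5, s6}.
      At s3: ◇¬p requires ¬p at some successor in {s2}.
        ¬p holds at s2, so ◇¬p is true at s3.
      At s5: ◇¬p requires ¬p at some successor in {s0, s1, s3, s5, s6}.
        ¬p holds at s0, so ◇¬p is true at s5.
      At s6: ◇¬p requires ¬p at some successor in {s4, s5}.
        ¬p holds at s4, so ◇¬p is true at s6.
  So □◇¬p is true at s2.
Satisfying worlds: {s0, s2, s3, s4}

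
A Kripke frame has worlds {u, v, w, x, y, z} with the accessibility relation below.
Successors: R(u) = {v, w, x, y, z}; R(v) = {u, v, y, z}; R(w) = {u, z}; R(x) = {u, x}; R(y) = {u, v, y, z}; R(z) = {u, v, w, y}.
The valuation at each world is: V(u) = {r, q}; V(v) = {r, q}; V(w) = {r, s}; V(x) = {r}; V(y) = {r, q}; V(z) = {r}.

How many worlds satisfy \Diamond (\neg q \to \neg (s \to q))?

Recall that \Diamond ψ holds at a world iff ψ holds at some accessible world.
Let φ = \Diamond (\neg q \to \neg (s \to q)). Evaluate φ at each world:
  u (successors {v, w, x, y, z}): φ is true.
  v (successors {u, v, y, z}): φ is true.
  w (successors {u, z}): φ is true.
  x (successors {u, x}): φ is true.
  y (successors {u, v, y, z}): φ is true.
  z (successors {u, v, w, y}): φ is true.
For instance, at y:
  At y: \Diamond (\neg q \to \neg (s \to q)) requires \neg q \to \neg (s \to q) at some successor in {u, v, y, z}.
    \neg q \to \neg (s \to q) holds at u, so \Diamond (\neg q \to \neg (s \to q)) is true at y.
Satisfying worlds: {u, v, w, x, y, z}

6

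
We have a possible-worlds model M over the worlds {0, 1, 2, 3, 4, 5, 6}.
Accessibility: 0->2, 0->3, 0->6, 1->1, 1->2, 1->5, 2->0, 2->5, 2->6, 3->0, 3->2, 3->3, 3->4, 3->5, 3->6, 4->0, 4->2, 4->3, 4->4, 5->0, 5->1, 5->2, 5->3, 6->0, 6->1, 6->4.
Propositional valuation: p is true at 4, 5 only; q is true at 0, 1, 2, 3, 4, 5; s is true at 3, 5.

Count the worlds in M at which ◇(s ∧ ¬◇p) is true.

3

Let φ = ◇(s ∧ ¬◇p). Evaluate φ at each world:
  0 (successors {2, 3, 6}): φ is false.
  1 (successors {1, 2, 5}): φ is true.
  2 (successors {0, 5, 6}): φ is true.
  3 (successors {0, 2, 3, 4, 5, 6}): φ is true.
  4 (successors {0, 2, 3, 4}): φ is false.
  5 (successors {0, 1, 2, 3}): φ is false.
  6 (successors {0, 1, 4}): φ is false.
For instance, at 0:
  At 0: ◇(s ∧ ¬◇p) requires s ∧ ¬◇p at some successor in {2, 3, 6}.
    At 2: s ∧ ¬◇p is false.
    At 3: s ∧ ¬◇p is false.
    At 6: s ∧ ¬◇p is false.
  So ◇(s ∧ ¬◇p) is false at 0.
Satisfying worlds: {1, 2, 3}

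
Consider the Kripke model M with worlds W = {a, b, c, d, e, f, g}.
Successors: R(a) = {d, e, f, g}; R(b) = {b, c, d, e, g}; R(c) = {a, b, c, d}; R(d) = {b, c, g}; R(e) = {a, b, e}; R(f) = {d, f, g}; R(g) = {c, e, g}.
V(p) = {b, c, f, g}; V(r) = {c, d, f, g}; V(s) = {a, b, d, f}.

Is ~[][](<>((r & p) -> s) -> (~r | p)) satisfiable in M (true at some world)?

Yes

Recall that []ψ holds at a world iff ψ holds at every accessible world, and <>ψ holds iff ψ holds at some accessible world.
Let φ = ~[][](<>((r & p) -> s) -> (~r | p)). Evaluate φ at each world:
  a (successors {d, e, f, g}): φ is true.
  b (successors {b, c, d, e, g}): φ is true.
  c (successors {a, b, c, d}): φ is true.
  d (successors {b, c, g}): φ is true.
  e (successors {a, b, e}): φ is true.
  f (successors {d, f, g}): φ is true.
  g (successors {c, e, g}): φ is true.
Detail at a (witness):
  At a: [][](<>((r & p) -> s) -> (~r | p)) is false, so ~[][](<>((r & p) -> s) -> (~r | p)) is true.
    At a: [][](<>((r & p) -> s) -> (~r | p)) requires [](<>((r & p) -> s) -> (~r | p)) at every successor {d, e, f, g}.
      [](<>((r & p) -> s) -> (~r | p)) fails at f, so [][](<>((r & p) -> s) -> (~r | p)) is false at a.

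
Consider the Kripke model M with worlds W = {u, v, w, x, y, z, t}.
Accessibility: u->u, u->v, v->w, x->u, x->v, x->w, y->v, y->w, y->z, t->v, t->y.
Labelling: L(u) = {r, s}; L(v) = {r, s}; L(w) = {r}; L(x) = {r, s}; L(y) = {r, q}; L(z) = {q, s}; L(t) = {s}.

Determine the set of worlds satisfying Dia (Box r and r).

Recall that Box ψ holds at a world iff ψ holds at every accessible world, and Dia ψ holds iff ψ holds at some accessible world.
Let φ = Dia (Box r and r). Evaluate φ at each world:
  u (successors {u, v}): φ is true.
  v (successors {w}): φ is true.
  w (successors ∅): φ is false.
  x (successors {u, v, w}): φ is true.
  y (successors {v, w, z}): φ is true.
  z (successors ∅): φ is false.
  t (successors {v, y}): φ is true.
For instance, at x:
  At x: Dia (Box r and r) requires Box r and r at some successor in {u, v, w}.
    Box r and r holds at u, so Dia (Box r and r) is true at x.
      At u: Box r is true, r is true, so Box r and r is true.
Satisfying worlds: {u, v, x, y, t}

u, v, x, y, t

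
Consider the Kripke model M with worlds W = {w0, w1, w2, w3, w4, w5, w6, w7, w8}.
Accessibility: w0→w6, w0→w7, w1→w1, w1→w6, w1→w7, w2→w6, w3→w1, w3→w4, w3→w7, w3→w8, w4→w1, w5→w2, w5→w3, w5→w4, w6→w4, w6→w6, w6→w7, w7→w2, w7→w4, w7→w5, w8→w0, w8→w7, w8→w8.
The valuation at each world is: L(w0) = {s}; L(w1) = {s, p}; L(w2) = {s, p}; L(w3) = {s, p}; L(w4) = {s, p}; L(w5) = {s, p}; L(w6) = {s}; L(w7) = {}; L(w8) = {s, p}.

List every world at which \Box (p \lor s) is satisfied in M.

w2, w4, w5, w7

Recall that \Box ψ holds at a world iff ψ holds at every accessible world, and \Diamond ψ holds iff ψ holds at some accessible world.
Let φ = \Box (p \lor s). Evaluate φ at each world:
  w0 (successors {w6, w7}): φ is false.
  w1 (successors {w1, w6, w7}): φ is false.
  w2 (successors {w6}): φ is true.
  w3 (successors {w1, w4, w7, w8}): φ is false.
  w4 (successors {w1}): φ is true.
  w5 (successors {w2, w3, w4}): φ is true.
  w6 (successors {w4, w6, w7}): φ is false.
  w7 (successors {w2, w4, w5}): φ is true.
  w8 (successors {w0, w7, w8}): φ is false.
For instance, at w4:
  At w4: \Box (p \lor s) requires p \lor s at every successor {w1}.
    At w1: p \lor s is true.
  So \Box (p \lor s) is true at w4.
Satisfying worlds: {w2, w4, w5, w7}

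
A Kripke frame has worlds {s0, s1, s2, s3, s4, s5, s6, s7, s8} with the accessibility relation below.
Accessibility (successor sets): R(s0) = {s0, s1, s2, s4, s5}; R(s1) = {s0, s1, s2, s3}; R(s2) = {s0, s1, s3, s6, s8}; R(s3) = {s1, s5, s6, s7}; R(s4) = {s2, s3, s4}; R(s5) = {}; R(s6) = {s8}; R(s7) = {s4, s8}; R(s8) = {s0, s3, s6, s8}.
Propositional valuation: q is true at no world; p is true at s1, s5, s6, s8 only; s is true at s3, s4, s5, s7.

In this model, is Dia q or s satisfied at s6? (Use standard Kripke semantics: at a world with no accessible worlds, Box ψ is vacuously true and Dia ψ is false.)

Recall that Dia ψ holds at a world iff ψ holds at some accessible world.
At s6: Dia q is false, s is false, so Dia q or s is false.
  At s6: Dia q requires q at some successor in {s8}.
    At s8: q is false.
  So Dia q is false at s6.

No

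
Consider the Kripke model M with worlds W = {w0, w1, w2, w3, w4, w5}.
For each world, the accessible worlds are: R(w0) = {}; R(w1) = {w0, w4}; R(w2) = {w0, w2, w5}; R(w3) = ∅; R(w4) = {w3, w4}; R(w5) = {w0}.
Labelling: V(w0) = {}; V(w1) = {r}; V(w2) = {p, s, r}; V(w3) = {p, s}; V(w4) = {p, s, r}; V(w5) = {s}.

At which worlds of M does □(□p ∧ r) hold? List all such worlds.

Let φ = □(□p ∧ r). Evaluate φ at each world:
  w0 (successors ∅): φ is true.
  w1 (successors {w0, w4}): φ is false.
  w2 (successors {w0, w2, w5}): φ is false.
  w3 (successors ∅): φ is true.
  w4 (successors {w3, w4}): φ is false.
  w5 (successors {w0}): φ is false.
For instance, at w5:
  At w5: □(□p ∧ r) requires □p ∧ r at every successor {w0}.
    □p ∧ r fails at w0, so □(□p ∧ r) is false at w5.
      At w0: □p is true, r is false, so □p ∧ r is false.
Satisfying worlds: {w0, w3}

w0, w3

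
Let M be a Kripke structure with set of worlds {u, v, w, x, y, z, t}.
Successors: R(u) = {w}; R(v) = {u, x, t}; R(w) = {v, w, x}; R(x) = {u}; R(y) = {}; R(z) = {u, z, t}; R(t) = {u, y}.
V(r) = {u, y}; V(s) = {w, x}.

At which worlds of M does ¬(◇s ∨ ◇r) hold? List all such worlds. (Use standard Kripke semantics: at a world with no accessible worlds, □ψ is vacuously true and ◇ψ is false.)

y

Let φ = ¬(◇s ∨ ◇r). Evaluate φ at each world:
  u (successors {w}): φ is false.
  v (successors {u, x, t}): φ is false.
  w (successors {v, w, x}): φ is false.
  x (successors {u}): φ is false.
  y (successors ∅): φ is true.
  z (successors {u, z, t}): φ is false.
  t (successors {u, y}): φ is false.
For instance, at u:
  At u: ◇s ∨ ◇r is true, so ¬(◇s ∨ ◇r) is false.
    At u: ◇s is true, ◇r is false, so ◇s ∨ ◇r is true.
      At u: ◇s requires s at some successor in {w}.
        s holds at w, so ◇s is true at u.
      At u: ◇r requires r at some successor in {w}.
        At w: r is false.
      So ◇r is false at u.
Satisfying worlds: {y}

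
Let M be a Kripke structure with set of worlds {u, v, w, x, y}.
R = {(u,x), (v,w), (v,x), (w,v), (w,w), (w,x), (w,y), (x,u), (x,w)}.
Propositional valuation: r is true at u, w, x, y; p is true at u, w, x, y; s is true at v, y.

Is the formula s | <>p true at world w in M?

Yes

At w: s is false, <>p is true, so s | <>p is true.
  At w: <>p requires p at some successor in {v, w, x, y}.
    p holds at w, so <>p is true at w.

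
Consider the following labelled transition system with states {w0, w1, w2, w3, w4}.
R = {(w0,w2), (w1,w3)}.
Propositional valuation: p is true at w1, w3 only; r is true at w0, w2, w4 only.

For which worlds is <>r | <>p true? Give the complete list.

Let φ = <>r | <>p. Evaluate φ at each world:
  w0 (successors {w2}): φ is true.
  w1 (successors {w3}): φ is true.
  w2 (successors ∅): φ is false.
  w3 (successors ∅): φ is false.
  w4 (successors ∅): φ is false.
For instance, at w1:
  At w1: <>r is false, <>p is true, so <>r | <>p is true.
    At w1: <>r requires r at some successor in {w3}.
      At w3: r is false.
    So <>r is false at w1.
    At w1: <>p requires p at some successor in {w3}.
      p holds at w3, so <>p is true at w1.
Satisfying worlds: {w0, w1}

w0, w1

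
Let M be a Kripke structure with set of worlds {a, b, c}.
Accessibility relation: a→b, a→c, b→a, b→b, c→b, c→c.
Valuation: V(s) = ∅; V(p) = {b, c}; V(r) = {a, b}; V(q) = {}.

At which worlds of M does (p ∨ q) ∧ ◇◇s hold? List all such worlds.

none

Recall that ◇ψ holds at a world iff ψ holds at some accessible world.
Let φ = (p ∨ q) ∧ ◇◇s. Evaluate φ at each world:
  a (successors {b, c}): φ is false.
  b (successors {a, b}): φ is false.
  c (successors {b, c}): φ is false.
For instance, at a:
  At a: p ∨ q is false, ◇◇s is false, so (p ∨ q) ∧ ◇◇s is false.
    At a: ◇◇s requires ◇s at some successor in {b, c}.
      At b: ◇s is false.
      At c: ◇s is false.
    So ◇◇s is false at a.
Satisfying worlds: none.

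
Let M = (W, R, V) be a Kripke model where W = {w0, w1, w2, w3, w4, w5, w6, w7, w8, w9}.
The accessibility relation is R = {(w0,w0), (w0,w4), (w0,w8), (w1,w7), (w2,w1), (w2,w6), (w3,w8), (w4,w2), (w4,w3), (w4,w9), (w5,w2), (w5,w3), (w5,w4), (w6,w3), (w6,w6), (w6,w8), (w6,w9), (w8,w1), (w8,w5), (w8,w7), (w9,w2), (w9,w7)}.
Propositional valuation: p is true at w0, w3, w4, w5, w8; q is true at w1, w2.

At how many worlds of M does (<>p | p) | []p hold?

Let φ = (<>p | p) | []p. Evaluate φ at each world:
  w0 (successors {w0, w4, w8}): φ is true.
  w1 (successors {w7}): φ is false.
  w2 (successors {w1, w6}): φ is false.
  w3 (successors {w8}): φ is true.
  w4 (successors {w2, w3, w9}): φ is true.
  w5 (successors {w2, w3, w4}): φ is true.
  w6 (successors {w3, w6, w8, w9}): φ is true.
  w7 (successors ∅): φ is true.
  w8 (successors {w1, w5, w7}): φ is true.
  w9 (successors {w2, w7}): φ is false.
For instance, at w3:
  At w3: <>p | p is true, []p is true, so (<>p | p) | []p is true.
    At w3: <>p is true, p is true, so <>p | p is true.
      At w3: <>p requires p at some successor in {w8}.
        p holds at w8, so <>p is true at w3.
    At w3: []p requires p at every successor {w8}.
      At w8: p is true.
    So []p is true at w3.
Satisfying worlds: {w0, w3, w4, w5, w6, w7, w8}

7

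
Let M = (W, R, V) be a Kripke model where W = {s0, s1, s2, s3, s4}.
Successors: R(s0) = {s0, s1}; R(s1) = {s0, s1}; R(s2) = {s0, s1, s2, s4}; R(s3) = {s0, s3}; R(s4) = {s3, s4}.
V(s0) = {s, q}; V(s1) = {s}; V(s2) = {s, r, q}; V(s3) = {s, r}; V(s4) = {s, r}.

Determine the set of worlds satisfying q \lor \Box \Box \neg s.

Let φ = q \lor \Box \Box \neg s. Evaluate φ at each world:
  s0 (successors {s0, s1}): φ is true.
  s1 (successors {s0, s1}): φ is false.
  s2 (successors {s0, s1, s2, s4}): φ is true.
  s3 (successors {s0, s3}): φ is false.
  s4 (successors {s3, s4}): φ is false.
For instance, at s0:
  At s0: q is true, \Box \Box \neg s is false, so q \lor \Box \Box \neg s is true.
    At s0: \Box \Box \neg s requires \Box \neg s at every successor {s0, s1}.
      \Box \neg s fails at s0, so \Box \Box \neg s is false at s0.
Satisfying worlds: {s0, s2}

s0, s2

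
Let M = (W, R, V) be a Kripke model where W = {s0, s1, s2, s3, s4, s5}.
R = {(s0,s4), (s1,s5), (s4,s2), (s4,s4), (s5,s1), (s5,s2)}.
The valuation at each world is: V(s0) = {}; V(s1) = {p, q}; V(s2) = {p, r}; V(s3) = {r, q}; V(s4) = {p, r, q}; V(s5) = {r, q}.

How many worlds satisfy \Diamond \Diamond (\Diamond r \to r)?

4

Recall that \Diamond ψ holds at a world iff ψ holds at some accessible world.
Let φ = \Diamond \Diamond (\Diamond r \to r). Evaluate φ at each world:
  s0 (successors {s4}): φ is true.
  s1 (successors {s5}): φ is true.
  s2 (successors ∅): φ is false.
  s3 (successors ∅): φ is false.
  s4 (successors {s2, s4}): φ is true.
  s5 (successors {s1, s2}): φ is true.
For instance, at s5:
  At s5: \Diamond \Diamond (\Diamond r \to r) requires \Diamond (\Diamond r \to r) at some successor in {s1, s2}.
    \Diamond (\Diamond r \to r) holds at s1, so \Diamond \Diamond (\Diamond r \to r) is true at s5.
      At s1: \Diamond (\Diamond r \to r) requires \Diamond r \to r at some successor in {s5}.
        \Diamond r \to r holds at s5, so \Diamond (\Diamond r \to r) is true at s1.
Satisfying worlds: {s0, s1, s4, s5}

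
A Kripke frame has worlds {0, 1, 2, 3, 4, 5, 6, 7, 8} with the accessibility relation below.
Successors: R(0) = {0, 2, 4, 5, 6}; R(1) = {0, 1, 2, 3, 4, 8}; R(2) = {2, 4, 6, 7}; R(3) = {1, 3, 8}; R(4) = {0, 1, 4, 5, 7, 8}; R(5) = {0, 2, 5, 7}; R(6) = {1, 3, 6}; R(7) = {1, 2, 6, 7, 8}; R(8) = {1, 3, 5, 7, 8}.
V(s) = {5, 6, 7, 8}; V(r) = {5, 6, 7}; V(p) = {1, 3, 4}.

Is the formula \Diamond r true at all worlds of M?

No

Recall that \Diamond ψ holds at a world iff ψ holds at some accessible world.
Let φ = \Diamond r. Evaluate φ at each world:
  0 (successors {0, 2, 4, 5, 6}): φ is true.
  1 (successors {0, 1, 2, 3, 4, 8}): φ is false.
  2 (successors {2, 4, 6, 7}): φ is true.
  3 (successors {1, 3, 8}): φ is false.
  4 (successors {0, 1, 4, 5, 7, 8}): φ is true.
  5 (successors {0, 2, 5, 7}): φ is true.
  6 (successors {1, 3, 6}): φ is true.
  7 (successors {1, 2, 6, 7, 8}): φ is true.
  8 (successors {1, 3, 5, 7, 8}): φ is true.
Detail at 1 (counterexample):
  At 1: \Diamond r requires r at some successor in {0, 1, 2, 3, 4, 8}.
    At 0: r is false.
    At 1: r is false.
    At 2: r is false.
    At 3: r is false.
    At 4: r is false.
    At 8: r is false.
  So \Diamond r is false at 1.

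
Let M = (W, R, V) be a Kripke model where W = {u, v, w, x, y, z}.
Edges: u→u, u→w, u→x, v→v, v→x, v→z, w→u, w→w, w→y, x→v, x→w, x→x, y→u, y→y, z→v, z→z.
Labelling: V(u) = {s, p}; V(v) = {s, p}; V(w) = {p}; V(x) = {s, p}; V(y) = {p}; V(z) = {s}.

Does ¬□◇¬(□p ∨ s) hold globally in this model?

Let φ = ¬□◇¬(□p ∨ s). Evaluate φ at each world:
  u (successors {u, w, x}): φ is true.
  v (successors {v, x, z}): φ is true.
  w (successors {u, w, y}): φ is true.
  x (successors {v, w, x}): φ is true.
  y (successors {u, y}): φ is true.
  z (successors {v, z}): φ is true.
For instance, at w:
  At w: □◇¬(□p ∨ s) is false, so ¬□◇¬(□p ∨ s) is true.
    At w: □◇¬(□p ∨ s) requires ◇¬(□p ∨ s) at every successor {u, w, y}.
      ◇¬(□p ∨ s) fails at u, so □◇¬(□p ∨ s) is false at w.

Yes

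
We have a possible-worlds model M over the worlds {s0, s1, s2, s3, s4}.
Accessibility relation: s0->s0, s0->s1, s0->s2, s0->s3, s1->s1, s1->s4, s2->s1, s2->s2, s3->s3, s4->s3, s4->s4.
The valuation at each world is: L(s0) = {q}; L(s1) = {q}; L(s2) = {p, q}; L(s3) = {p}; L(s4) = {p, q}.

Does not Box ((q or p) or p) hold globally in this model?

No

Recall that Box ψ holds at a world iff ψ holds at every accessible world, and Dia ψ holds iff ψ holds at some accessible world.
Let φ = not Box ((q or p) or p). Evaluate φ at each world:
  s0 (successors {s0, s1, s2, s3}): φ is false.
  s1 (successors {s1, s4}): φ is false.
  s2 (successors {s1, s2}): φ is false.
  s3 (successors {s3}): φ is false.
  s4 (successors {s3, s4}): φ is false.
Detail at s0 (counterexample):
  At s0: Box ((q or p) or p) is true, so not Box ((q or p) or p) is false.
    At s0: Box ((q or p) or p) requires (q or p) or p at every successor {s0, s1, s2, s3}.
      At s0: (q or p) or p is true.
      At s1: (q or p) or p is true.
      At s2: (q or p) or p is true.
      At s3: (q or p) or p is true.
    So Box ((q or p) or p) is true at s0.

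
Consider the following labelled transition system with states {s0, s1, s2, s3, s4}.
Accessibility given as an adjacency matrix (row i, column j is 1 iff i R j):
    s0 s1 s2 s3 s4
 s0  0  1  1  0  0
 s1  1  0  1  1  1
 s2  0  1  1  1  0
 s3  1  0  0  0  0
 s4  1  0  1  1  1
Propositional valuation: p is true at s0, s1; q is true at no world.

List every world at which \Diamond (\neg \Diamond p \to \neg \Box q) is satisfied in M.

Let φ = \Diamond (\neg \Diamond p \to \neg \Box q). Evaluate φ at each world:
  s0 (successors {s1, s2}): φ is true.
  s1 (successors {s0, s2, s3, s4}): φ is true.
  s2 (successors {s1, s2, s3}): φ is true.
  s3 (successors {s0}): φ is true.
  s4 (successors {s0, s2, s3, s4}): φ is true.
For instance, at s2:
  At s2: \Diamond (\neg \Diamond p \to \neg \Box q) requires \neg \Diamond p \to \neg \Box q at some successor in {s1, s2, s3}.
    \neg \Diamond p \to \neg \Box q holds at s1, so \Diamond (\neg \Diamond p \to \neg \Box q) is true at s2.
      At s1: \neg \Diamond p is false, \neg \Box q is true, so \neg \Diamond p \to \neg \Box q is true.
Satisfying worlds: {s0, s1, s2, s3, s4}

s0, s1, s2, s3, s4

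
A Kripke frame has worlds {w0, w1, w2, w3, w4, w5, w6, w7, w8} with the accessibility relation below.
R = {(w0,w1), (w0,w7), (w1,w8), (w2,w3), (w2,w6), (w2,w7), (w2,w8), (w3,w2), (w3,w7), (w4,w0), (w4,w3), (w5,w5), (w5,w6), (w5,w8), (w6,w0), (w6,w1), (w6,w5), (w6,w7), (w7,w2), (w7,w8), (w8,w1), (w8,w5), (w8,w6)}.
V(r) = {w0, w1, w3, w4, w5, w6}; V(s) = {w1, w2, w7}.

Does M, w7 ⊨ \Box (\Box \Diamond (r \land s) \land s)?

No

At w7: \Box (\Box \Diamond (r \land s) \land s) requires \Box \Diamond (r \land s) \land s at every successor {w2, w8}.
  \Box \Diamond (r \land s) \land s fails at w2, so \Box (\Box \Diamond (r \land s) \land s) is false at w7.
    At w2: \Box \Diamond (r \land s) is false, s is true, so \Box \Diamond (r \land s) \land s is false.
      At w2: \Box \Diamond (r \land s) requires \Diamond (r \land s) at every successor {w3, w6, w7, w8}.
        \Diamond (r \land s) fails at w3, so \Box \Diamond (r \land s) is false at w2.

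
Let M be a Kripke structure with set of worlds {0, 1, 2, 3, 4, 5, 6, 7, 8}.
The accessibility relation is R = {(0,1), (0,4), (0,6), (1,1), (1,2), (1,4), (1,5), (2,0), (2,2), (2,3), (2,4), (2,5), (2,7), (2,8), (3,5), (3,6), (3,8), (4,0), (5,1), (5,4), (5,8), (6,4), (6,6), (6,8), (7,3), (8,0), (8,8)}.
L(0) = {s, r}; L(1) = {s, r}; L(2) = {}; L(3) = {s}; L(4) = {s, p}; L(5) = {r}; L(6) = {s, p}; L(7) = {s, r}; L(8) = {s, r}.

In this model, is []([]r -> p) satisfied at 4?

Yes

Recall that []ψ holds at a world iff ψ holds at every accessible world, and <>ψ holds iff ψ holds at some accessible world.
At 4: []([]r -> p) requires []r -> p at every successor {0}.
    At 0: []r is false, p is false, so []r -> p is true.
      At 0: []r requires r at every successor {1, 4, 6}.
        r fails at 4, so []r is false at 0.
So []([]r -> p) is true at 4.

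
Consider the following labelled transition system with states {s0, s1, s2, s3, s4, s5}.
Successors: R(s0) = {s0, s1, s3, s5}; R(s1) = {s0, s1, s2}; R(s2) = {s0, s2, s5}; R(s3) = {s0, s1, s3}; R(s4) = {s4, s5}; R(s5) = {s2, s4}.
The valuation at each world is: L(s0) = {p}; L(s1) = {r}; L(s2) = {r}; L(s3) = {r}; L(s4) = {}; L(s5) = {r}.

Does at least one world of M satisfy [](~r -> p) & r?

Yes

Let φ = [](~r -> p) & r. Evaluate φ at each world:
  s0 (successors {s0, s1, s3, s5}): φ is false.
  s1 (successors {s0, s1, s2}): φ is true.
  s2 (successors {s0, s2, s5}): φ is true.
  s3 (successors {s0, s1, s3}): φ is true.
  s4 (successors {s4, s5}): φ is false.
  s5 (successors {s2, s4}): φ is false.
Detail at s1 (witness):
  At s1: [](~r -> p) is true, r is true, so [](~r -> p) & r is true.
    At s1: [](~r -> p) requires ~r -> p at every successor {s0, s1, s2}.
      At s0: ~r -> p is true.
      At s1: ~r -> p is true.
      At s2: ~r -> p is true.
    So [](~r -> p) is true at s1.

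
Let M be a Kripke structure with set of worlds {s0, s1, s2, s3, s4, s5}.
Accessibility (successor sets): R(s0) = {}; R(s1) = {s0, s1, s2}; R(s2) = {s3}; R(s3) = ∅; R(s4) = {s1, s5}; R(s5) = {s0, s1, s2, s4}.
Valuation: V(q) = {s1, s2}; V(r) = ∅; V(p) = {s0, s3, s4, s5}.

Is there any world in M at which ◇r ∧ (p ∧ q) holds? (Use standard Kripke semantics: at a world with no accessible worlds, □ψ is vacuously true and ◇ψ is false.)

Let φ = ◇r ∧ (p ∧ q). Evaluate φ at each world:
  s0 (successors ∅): φ is false.
  s1 (successors {s0, s1, s2}): φ is false.
  s2 (successors {s3}): φ is false.
  s3 (successors ∅): φ is false.
  s4 (successors {s1, s5}): φ is false.
  s5 (successors {s0, s1, s2, s4}): φ is false.
For instance, at s4:
  At s4: ◇r is false, p ∧ q is false, so ◇r ∧ (p ∧ q) is false.
    At s4: ◇r requires r at some successor in {s1, s5}.
      At s1: r is false.
      At s5: r is false.
    So ◇r is false at s4.

No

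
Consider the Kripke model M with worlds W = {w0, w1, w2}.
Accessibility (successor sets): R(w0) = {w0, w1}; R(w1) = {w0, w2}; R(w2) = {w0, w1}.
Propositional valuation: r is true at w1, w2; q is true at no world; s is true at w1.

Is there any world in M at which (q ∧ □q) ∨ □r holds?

Recall that □ψ holds at a world iff ψ holds at every accessible world, and ◇ψ holds iff ψ holds at some accessible world.
Let φ = (q ∧ □q) ∨ □r. Evaluate φ at each world:
  w0 (successors {w0, w1}): φ is false.
  w1 (successors {w0, w2}): φ is false.
  w2 (successors {w0, w1}): φ is false.
For instance, at w0:
  At w0: q ∧ □q is false, □r is false, so (q ∧ □q) ∨ □r is false.
    At w0: q is false, □q is false, so q ∧ □q is false.
      At w0: □q requires q at every successor {w0, w1}.
        q fails at w0, so □q is false at w0.
    At w0: □r requires r at every successor {w0, w1}.
      r fails at w0, so □r is false at w0.

No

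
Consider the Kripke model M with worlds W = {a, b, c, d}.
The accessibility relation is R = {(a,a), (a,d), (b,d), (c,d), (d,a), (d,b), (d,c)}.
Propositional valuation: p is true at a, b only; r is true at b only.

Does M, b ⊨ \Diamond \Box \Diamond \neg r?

Yes

At b: \Diamond \Box \Diamond \neg r requires \Box \Diamond \neg r at some successor in {d}.
  \Box \Diamond \neg r holds at d, so \Diamond \Box \Diamond \neg r is true at b.
    At d: \Box \Diamond \neg r requires \Diamond \neg r at every successor {a, b, c}.
      At a: \Diamond \neg r is true.
      At b: \Diamond \neg r is true.
      At c: \Diamond \neg r is true.
    So \Box \Diamond \neg r is true at d.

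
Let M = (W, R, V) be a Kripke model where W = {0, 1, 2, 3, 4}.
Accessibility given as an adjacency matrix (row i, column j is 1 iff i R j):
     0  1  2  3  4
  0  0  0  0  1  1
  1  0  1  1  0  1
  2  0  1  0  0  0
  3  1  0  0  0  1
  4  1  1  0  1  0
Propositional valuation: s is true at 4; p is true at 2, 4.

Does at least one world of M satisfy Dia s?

Let φ = Dia s. Evaluate φ at each world:
  0 (successors {3, 4}): φ is true.
  1 (successors {1, 2, 4}): φ is true.
  2 (successors {1}): φ is false.
  3 (successors {0, 4}): φ is true.
  4 (successors {0, 1, 3}): φ is false.
Detail at 0 (witness):
  At 0: Dia s requires s at some successor in {3, 4}.
    s holds at 4, so Dia s is true at 0.

Yes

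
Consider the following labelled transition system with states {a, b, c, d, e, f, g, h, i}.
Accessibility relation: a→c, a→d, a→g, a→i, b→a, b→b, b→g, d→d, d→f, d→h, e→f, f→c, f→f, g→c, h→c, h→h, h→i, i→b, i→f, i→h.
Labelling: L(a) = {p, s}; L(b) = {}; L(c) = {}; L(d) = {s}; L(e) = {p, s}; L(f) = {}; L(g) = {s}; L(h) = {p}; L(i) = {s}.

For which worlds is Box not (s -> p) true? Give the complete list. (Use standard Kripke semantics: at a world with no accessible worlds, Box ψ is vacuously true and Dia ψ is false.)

c

Let φ = Box not (s -> p). Evaluate φ at each world:
  a (successors {c, d, g, i}): φ is false.
  b (successors {a, b, g}): φ is false.
  c (successors ∅): φ is true.
  d (successors {d, f, h}): φ is false.
  e (successors {f}): φ is false.
  f (successors {c, f}): φ is false.
  g (successors {c}): φ is false.
  h (successors {c, h, i}): φ is false.
  i (successors {b, f, h}): φ is false.
For instance, at d:
  At d: Box not (s -> p) requires not (s -> p) at every successor {d, f, h}.
    not (s -> p) fails at f, so Box not (s -> p) is false at d.
Satisfying worlds: {c}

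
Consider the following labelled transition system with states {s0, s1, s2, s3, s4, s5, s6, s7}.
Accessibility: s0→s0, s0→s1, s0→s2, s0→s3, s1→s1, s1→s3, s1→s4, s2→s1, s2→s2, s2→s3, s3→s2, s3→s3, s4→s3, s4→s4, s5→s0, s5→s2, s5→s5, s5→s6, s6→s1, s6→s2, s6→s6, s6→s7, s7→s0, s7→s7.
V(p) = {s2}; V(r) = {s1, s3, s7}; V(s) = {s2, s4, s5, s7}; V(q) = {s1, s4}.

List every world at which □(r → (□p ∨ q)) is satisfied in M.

Recall that □ψ holds at a world iff ψ holds at every accessible world, and ◇ψ holds iff ψ holds at some accessible world.
Let φ = □(r → (□p ∨ q)). Evaluate φ at each world:
  s0 (successors {s0, s1, s2, s3}): φ is false.
  s1 (successors {s1, s3, s4}): φ is false.
  s2 (successors {s1, s2, s3}): φ is false.
  s3 (successors {s2, s3}): φ is false.
  s4 (successors {s3, s4}): φ is false.
  s5 (successors {s0, s2, s5, s6}): φ is true.
  s6 (successors {s1, s2, s6, s7}): φ is false.
  s7 (successors {s0, s7}): φ is false.
For instance, at s2:
  At s2: □(r → (□p ∨ q)) requires r → (□p ∨ q) at every successor {s1, s2, s3}.
    r → (□p ∨ q) fails at s3, so □(r → (□p ∨ q)) is false at s2.
      At s3: r is true, □p ∨ q is false, so r → (□p ∨ q) is false.
Satisfying worlds: {s5}

s5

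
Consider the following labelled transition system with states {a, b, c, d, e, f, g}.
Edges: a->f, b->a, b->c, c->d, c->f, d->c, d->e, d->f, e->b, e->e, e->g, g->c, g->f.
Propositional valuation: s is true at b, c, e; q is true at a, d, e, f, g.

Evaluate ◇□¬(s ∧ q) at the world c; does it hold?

At c: ◇□¬(s ∧ q) requires □¬(s ∧ q) at some successor in {d, f}.
  □¬(s ∧ q) holds at f, so ◇□¬(s ∧ q) is true at c.
    At f: no accessible worlds, so □¬(s ∧ q) holds vacuously.

Yes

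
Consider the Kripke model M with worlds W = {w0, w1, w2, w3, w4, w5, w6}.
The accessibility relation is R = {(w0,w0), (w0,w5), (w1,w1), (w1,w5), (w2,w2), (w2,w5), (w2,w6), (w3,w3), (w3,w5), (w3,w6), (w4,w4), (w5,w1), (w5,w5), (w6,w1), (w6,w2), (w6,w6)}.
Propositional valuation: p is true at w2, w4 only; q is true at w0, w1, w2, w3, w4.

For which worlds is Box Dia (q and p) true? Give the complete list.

Recall that Box ψ holds at a world iff ψ holds at every accessible world, and Dia ψ holds iff ψ holds at some accessible world.
Let φ = Box Dia (q and p). Evaluate φ at each world:
  w0 (successors {w0, w5}): φ is false.
  w1 (successors {w1, w5}): φ is false.
  w2 (successors {w2, w5, w6}): φ is false.
  w3 (successors {w3, w5, w6}): φ is false.
  w4 (successors {w4}): φ is true.
  w5 (successors {w1, w5}): φ is false.
  w6 (successors {w1, w2, w6}): φ is false.
For instance, at w4:
  At w4: Box Dia (q and p) requires Dia (q and p) at every successor {w4}.
      At w4: Dia (q and p) requires q and p at some successor in {w4}.
        q and p holds at w4, so Dia (q and p) is true at w4.
  So Box Dia (q and p) is true at w4.
Satisfying worlds: {w4}

w4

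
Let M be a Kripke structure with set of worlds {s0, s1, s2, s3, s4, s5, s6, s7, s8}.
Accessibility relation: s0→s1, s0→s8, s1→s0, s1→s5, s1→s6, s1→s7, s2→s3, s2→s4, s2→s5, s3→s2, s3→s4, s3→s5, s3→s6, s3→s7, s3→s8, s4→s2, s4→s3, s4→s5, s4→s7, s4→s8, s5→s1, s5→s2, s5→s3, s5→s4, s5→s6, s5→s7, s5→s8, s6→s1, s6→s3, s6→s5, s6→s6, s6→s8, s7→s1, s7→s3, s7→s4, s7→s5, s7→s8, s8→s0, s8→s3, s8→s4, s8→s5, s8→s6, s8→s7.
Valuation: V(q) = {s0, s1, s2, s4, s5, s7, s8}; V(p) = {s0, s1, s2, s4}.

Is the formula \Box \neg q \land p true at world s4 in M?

No

At s4: \Box \neg q is false, p is true, so \Box \neg q \land p is false.
  At s4: \Box \neg q requires \neg q at every successor {s2, s3, s5, s7, s8}.
    \neg q fails at s2, so \Box \neg q is false at s4.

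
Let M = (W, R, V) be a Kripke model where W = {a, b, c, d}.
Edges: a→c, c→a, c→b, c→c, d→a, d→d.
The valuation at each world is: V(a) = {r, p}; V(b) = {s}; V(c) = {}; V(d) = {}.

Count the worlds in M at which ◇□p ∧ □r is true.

Let φ = ◇□p ∧ □r. Evaluate φ at each world:
  a (successors {c}): φ is false.
  b (successors ∅): φ is false.
  c (successors {a, b, c}): φ is false.
  d (successors {a, d}): φ is false.
For instance, at d:
  At d: ◇□p is false, □r is false, so ◇□p ∧ □r is false.
    At d: ◇□p requires □p at some successor in {a, d}.
      At a: □p is false.
      At d: □p is false.
    So ◇□p is false at d.
    At d: □r requires r at every successor {a, d}.
      r fails at d, so □r is false at d.
Satisfying worlds: none.

0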